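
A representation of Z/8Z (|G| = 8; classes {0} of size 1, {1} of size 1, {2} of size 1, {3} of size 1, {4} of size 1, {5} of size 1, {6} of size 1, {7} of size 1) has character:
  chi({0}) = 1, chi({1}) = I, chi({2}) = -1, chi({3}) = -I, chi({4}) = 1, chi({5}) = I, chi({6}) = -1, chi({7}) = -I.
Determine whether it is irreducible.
Irreducible: <chi, chi> = 1.

Why: <chi, chi> = (1/|G|) sum_C |C| * |chi(C)|^2 = (1/8)[1*|1|^2 + 1*|I|^2 + 1*|-1|^2 + 1*|-I|^2 + 1*|1|^2 + 1*|I|^2 + 1*|-1|^2 + 1*|-I|^2]
  = (1/8)[(1) + (1) + (1) + (1) + (1) + (1) + (1) + (1)] = 8/8 = 1.
(Exp terms are combined using exp(i*s)*conj(exp(i*t)) = exp(i*(s-t)), and sums of them are collapsed using the identity that for every m > 1 the m distinct m-th roots of unity sum to 0, e.g. 1 + exp(2*I*pi/3) + exp(-2*I*pi/3) = 0.)
A character is irreducible iff <chi, chi> = 1, so this representation is irreducible.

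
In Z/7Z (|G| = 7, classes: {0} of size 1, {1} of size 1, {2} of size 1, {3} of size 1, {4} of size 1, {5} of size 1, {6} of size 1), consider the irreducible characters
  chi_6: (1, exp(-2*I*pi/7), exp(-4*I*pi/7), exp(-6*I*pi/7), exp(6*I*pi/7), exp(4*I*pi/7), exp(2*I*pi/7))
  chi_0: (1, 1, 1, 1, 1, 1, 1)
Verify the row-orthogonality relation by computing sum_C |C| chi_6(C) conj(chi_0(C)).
Sum = 0; so <chi_6, chi_0> = 0 (distinct irreducibles are orthogonal).

Details: Compute term by term over conjugacy classes (|C| * chi_6(C) * conj(chi_0(C))):
  1*(1)*conj(1) + 1*(exp(-2*I*pi/7))*conj(1) + 1*(exp(-4*I*pi/7))*conj(1) + 1*(exp(-6*I*pi/7))*conj(1) + 1*(exp(6*I*pi/7))*conj(1) + 1*(exp(4*I*pi/7))*conj(1) + 1*(exp(2*I*pi/7))*conj(1)
  = (1) + (exp(-2*I*pi/7)) + (exp(-4*I*pi/7)) + (exp(-6*I*pi/7)) + (exp(6*I*pi/7)) + (exp(4*I*pi/7)) + (exp(2*I*pi/7))
  = 0.
(Exp terms are combined using exp(i*s)*conj(exp(i*t)) = exp(i*(s-t)), and sums of them are collapsed using the identity that for every m > 1 the m distinct m-th roots of unity sum to 0, e.g. 1 + exp(2*I*pi/3) + exp(-2*I*pi/3) = 0.)
Dividing by |G| = 7 gives 0/7 = 0, matching the row-orthogonality relation <chi_6, chi_0> = [chi_6 = chi_0].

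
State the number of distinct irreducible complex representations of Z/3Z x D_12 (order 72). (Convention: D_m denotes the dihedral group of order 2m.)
27

Solution. The number of irreducible complex representations of a finite group equals its number of conjugacy classes. For a direct product, #classes(G x H) = #classes(G) * #classes(H). Z/3Z has 3 classes (abelian), D_12 has 9 classes, so 3 * 9 = 27, so Z/3Z x D_12 (order 72) has exactly 27 irreducible complex representations.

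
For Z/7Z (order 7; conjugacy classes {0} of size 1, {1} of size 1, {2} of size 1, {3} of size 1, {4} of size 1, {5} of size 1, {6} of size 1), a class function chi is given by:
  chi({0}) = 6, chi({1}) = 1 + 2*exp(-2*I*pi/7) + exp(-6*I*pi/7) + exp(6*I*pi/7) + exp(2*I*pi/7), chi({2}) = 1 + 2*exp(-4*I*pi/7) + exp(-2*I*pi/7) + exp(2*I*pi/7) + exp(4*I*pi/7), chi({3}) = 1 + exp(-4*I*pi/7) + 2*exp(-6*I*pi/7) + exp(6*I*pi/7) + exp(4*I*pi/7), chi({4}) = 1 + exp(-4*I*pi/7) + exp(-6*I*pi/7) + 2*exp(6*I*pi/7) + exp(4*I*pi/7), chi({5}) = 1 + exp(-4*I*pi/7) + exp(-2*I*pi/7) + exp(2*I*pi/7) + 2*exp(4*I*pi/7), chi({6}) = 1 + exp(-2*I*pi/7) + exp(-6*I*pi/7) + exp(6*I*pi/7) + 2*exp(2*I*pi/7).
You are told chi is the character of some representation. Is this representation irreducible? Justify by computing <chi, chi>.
Not irreducible (reducible): <chi, chi> = 8 > 1.

Solution. <chi, chi> = (1/|G|) sum_C |C| * |chi(C)|^2 = (1/7)[1*|6|^2 + 1*|1 + 2*exp(-2*I*pi/7) + exp(-6*I*pi/7) + exp(6*I*pi/7) + exp(2*I*pi/7)|^2 + 1*|1 + 2*exp(-4*I*pi/7) + exp(-2*I*pi/7) + exp(2*I*pi/7) + exp(4*I*pi/7)|^2 + 1*|1 + exp(-4*I*pi/7) + 2*exp(-6*I*pi/7) + exp(6*I*pi/7) + exp(4*I*pi/7)|^2 + 1*|1 + exp(-4*I*pi/7) + exp(-6*I*pi/7) + 2*exp(6*I*pi/7) + exp(4*I*pi/7)|^2 + 1*|1 + exp(-4*I*pi/7) + exp(-2*I*pi/7) + exp(2*I*pi/7) + 2*exp(4*I*pi/7)|^2 + 1*|1 + exp(-2*I*pi/7) + exp(-6*I*pi/7) + exp(6*I*pi/7) + 2*exp(2*I*pi/7)|^2]
  = (1/7)[(36) + (8 + 5*exp(-4*I*pi/7) + 4*exp(-2*I*pi/7) + 5*exp(-6*I*pi/7) + 5*exp(6*I*pi/7) + 4*exp(2*I*pi/7) + 5*exp(4*I*pi/7)) + (8 + 5*exp(-2*I*pi/7) + 4*exp(-4*I*pi/7) + 5*exp(-6*I*pi/7) + 5*exp(6*I*pi/7) + 4*exp(4*I*pi/7) + 5*exp(2*I*pi/7)) + (8 + 5*exp(-4*I*pi/7) + 5*exp(-2*I*pi/7) + 4*exp(-6*I*pi/7) + 4*exp(6*I*pi/7) + 5*exp(2*I*pi/7) + 5*exp(4*I*pi/7)) + (8 + 5*exp(-4*I*pi/7) + 5*exp(-2*I*pi/7) + 4*exp(-6*I*pi/7) + 4*exp(6*I*pi/7) + 5*exp(2*I*pi/7) + 5*exp(4*I*pi/7)) + (8 + 5*exp(-2*I*pi/7) + 4*exp(-4*I*pi/7) + 5*exp(-6*I*pi/7) + 5*exp(6*I*pi/7) + 4*exp(4*I*pi/7) + 5*exp(2*I*pi/7)) + (8 + 5*exp(-4*I*pi/7) + 4*exp(-2*I*pi/7) + 5*exp(-6*I*pi/7) + 5*exp(6*I*pi/7) + 4*exp(2*I*pi/7) + 5*exp(4*I*pi/7))] = 56/7 = 8.
(Exp terms are combined using exp(i*s)*conj(exp(i*t)) = exp(i*(s-t)), and sums of them are collapsed using the identity that for every m > 1 the m distinct m-th roots of unity sum to 0, e.g. 1 + exp(2*I*pi/3) + exp(-2*I*pi/3) = 0.)
A character is irreducible iff <chi, chi> = 1, so this representation is reducible.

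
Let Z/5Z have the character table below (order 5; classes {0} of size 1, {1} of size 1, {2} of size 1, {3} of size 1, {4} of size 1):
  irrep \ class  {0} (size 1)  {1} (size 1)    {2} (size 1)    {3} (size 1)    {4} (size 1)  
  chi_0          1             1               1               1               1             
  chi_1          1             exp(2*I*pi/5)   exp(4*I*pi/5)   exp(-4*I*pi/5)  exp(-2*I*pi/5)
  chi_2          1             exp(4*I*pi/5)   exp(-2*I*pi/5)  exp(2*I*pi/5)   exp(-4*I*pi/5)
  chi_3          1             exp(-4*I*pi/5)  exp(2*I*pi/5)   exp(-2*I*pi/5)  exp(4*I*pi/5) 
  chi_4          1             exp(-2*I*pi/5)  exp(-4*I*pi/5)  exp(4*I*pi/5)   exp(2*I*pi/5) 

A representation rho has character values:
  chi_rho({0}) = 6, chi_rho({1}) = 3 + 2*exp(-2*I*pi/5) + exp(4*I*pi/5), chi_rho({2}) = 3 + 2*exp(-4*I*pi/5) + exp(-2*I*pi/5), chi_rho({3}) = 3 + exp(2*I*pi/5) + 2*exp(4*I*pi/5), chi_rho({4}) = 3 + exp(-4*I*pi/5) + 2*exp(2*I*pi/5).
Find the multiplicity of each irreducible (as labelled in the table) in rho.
Multiplicities: chi_0: 3, chi_1: 0, chi_2: 1, chi_3: 0, chi_4: 2.

Derivation: Use <chi_rho, chi> = (1/|G|) sum_C |C| * chi_rho(C) * conj(chi(C)) with |G| = 5 for each irreducible chi in the table:
  <chi_rho, chi_0> = (1/5)[1*(6)*conj(1) + 1*(3 + 2*exp(-2*I*pi/5) + exp(4*I*pi/5))*conj(1) + 1*(3 + 2*exp(-4*I*pi/5) + exp(-2*I*pi/5))*conj(1) + 1*(3 + exp(2*I*pi/5) + 2*exp(4*I*pi/5))*conj(1) + 1*(3 + exp(-4*I*pi/5) + 2*exp(2*I*pi/5))*conj(1)]
      = (1/5)[(6) + (3 + 2*exp(-2*I*pi/5) + exp(4*I*pi/5)) + (3 + 2*exp(-4*I*pi/5) + exp(-2*I*pi/5)) + (3 + exp(2*I*pi/5) + 2*exp(4*I*pi/5)) + (3 + exp(-4*I*pi/5) + 2*exp(2*I*pi/5))] = 15/5 = 3
  <chi_rho, chi_1> = (1/5)[1*(6)*conj(1) + 1*(3 + 2*exp(-2*I*pi/5) + exp(4*I*pi/5))*conj(exp(2*I*pi/5)) + 1*(3 + 2*exp(-4*I*pi/5) + exp(-2*I*pi/5))*conj(exp(4*I*pi/5)) + 1*(3 + exp(2*I*pi/5) + 2*exp(4*I*pi/5))*conj(exp(-4*I*pi/5)) + 1*(3 + exp(-4*I*pi/5) + 2*exp(2*I*pi/5))*conj(exp(-2*I*pi/5))]
      = (1/5)[(6) + (3*exp(-2*I*pi/5) + 2*exp(-4*I*pi/5) + exp(2*I*pi/5)) + (3*exp(-4*I*pi/5) + exp(4*I*pi/5) + 2*exp(2*I*pi/5)) + (2*exp(-2*I*pi/5) + exp(-4*I*pi/5) + 3*exp(4*I*pi/5)) + (exp(-2*I*pi/5) + 2*exp(4*I*pi/5) + 3*exp(2*I*pi/5))] = 0/5 = 0
  <chi_rho, chi_2> = (1/5)[1*(6)*conj(1) + 1*(3 + 2*exp(-2*I*pi/5) + exp(4*I*pi/5))*conj(exp(4*I*pi/5)) + 1*(3 + 2*exp(-4*I*pi/5) + exp(-2*I*pi/5))*conj(exp(-2*I*pi/5)) + 1*(3 + exp(2*I*pi/5) + 2*exp(4*I*pi/5))*conj(exp(2*I*pi/5)) + 1*(3 + exp(-4*I*pi/5) + 2*exp(2*I*pi/5))*conj(exp(-4*I*pi/5))]
      = (1/5)[(6) + (1 + 3*exp(-4*I*pi/5) + 2*exp(4*I*pi/5)) + (1 + 2*exp(-2*I*pi/5) + 3*exp(2*I*pi/5)) + (1 + 3*exp(-2*I*pi/5) + 2*exp(2*I*pi/5)) + (1 + 2*exp(-4*I*pi/5) + 3*exp(4*I*pi/5))] = 5/5 = 1
  <chi_rho, chi_3> = (1/5)[1*(6)*conj(1) + 1*(3 + 2*exp(-2*I*pi/5) + exp(4*I*pi/5))*conj(exp(-4*I*pi/5)) + 1*(3 + 2*exp(-4*I*pi/5) + exp(-2*I*pi/5))*conj(exp(2*I*pi/5)) + 1*(3 + exp(2*I*pi/5) + 2*exp(4*I*pi/5))*conj(exp(-2*I*pi/5)) + 1*(3 + exp(-4*I*pi/5) + 2*exp(2*I*pi/5))*conj(exp(4*I*pi/5))]
      = (1/5)[(6) + (exp(-2*I*pi/5) + 3*exp(4*I*pi/5) + 2*exp(2*I*pi/5)) + (3*exp(-2*I*pi/5) + exp(-4*I*pi/5) + 2*exp(4*I*pi/5)) + (2*exp(-4*I*pi/5) + exp(4*I*pi/5) + 3*exp(2*I*pi/5)) + (2*exp(-2*I*pi/5) + 3*exp(-4*I*pi/5) + exp(2*I*pi/5))] = 0/5 = 0
  <chi_rho, chi_4> = (1/5)[1*(6)*conj(1) + 1*(3 + 2*exp(-2*I*pi/5) + exp(4*I*pi/5))*conj(exp(-2*I*pi/5)) + 1*(3 + 2*exp(-4*I*pi/5) + exp(-2*I*pi/5))*conj(exp(-4*I*pi/5)) + 1*(3 + exp(2*I*pi/5) + 2*exp(4*I*pi/5))*conj(exp(4*I*pi/5)) + 1*(3 + exp(-4*I*pi/5) + 2*exp(2*I*pi/5))*conj(exp(2*I*pi/5))]
      = (1/5)[(6) + (2 + exp(-4*I*pi/5) + 3*exp(2*I*pi/5)) + (2 + exp(2*I*pi/5) + 3*exp(4*I*pi/5)) + (2 + 3*exp(-4*I*pi/5) + exp(-2*I*pi/5)) + (2 + 3*exp(-2*I*pi/5) + exp(4*I*pi/5))] = 10/5 = 2
(Exp terms are combined using exp(i*s)*conj(exp(i*t)) = exp(i*(s-t)), and sums of them are collapsed using the identity that for every m > 1 the m distinct m-th roots of unity sum to 0, e.g. 1 + exp(2*I*pi/3) + exp(-2*I*pi/3) = 0.)
Dimension check: dim(rho) = sum (mult * dim) = 3*1 + 0*1 + 1*1 + 0*1 + 2*1 = 6 = chi_rho(e) = 6.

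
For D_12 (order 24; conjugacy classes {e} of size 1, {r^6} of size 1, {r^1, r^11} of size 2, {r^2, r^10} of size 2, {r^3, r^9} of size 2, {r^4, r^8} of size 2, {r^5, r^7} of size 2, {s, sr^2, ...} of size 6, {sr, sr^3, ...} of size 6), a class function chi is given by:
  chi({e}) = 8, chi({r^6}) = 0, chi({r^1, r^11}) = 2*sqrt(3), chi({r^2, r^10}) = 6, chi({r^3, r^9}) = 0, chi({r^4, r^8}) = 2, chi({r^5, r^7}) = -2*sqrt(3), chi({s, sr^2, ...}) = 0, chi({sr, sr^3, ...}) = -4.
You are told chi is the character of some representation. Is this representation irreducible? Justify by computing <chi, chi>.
Not irreducible (reducible): <chi, chi> = 12 > 1.

Working: <chi, chi> = (1/|G|) sum_C |C| * |chi(C)|^2 = (1/24)[1*|8|^2 + 1*|0|^2 + 2*|2*sqrt(3)|^2 + 2*|6|^2 + 2*|0|^2 + 2*|2|^2 + 2*|-2*sqrt(3)|^2 + 6*|0|^2 + 6*|-4|^2]
  = (1/24)[(64) + (0) + (24) + (72) + (0) + (8) + (24) + (0) + (96)] = 288/24 = 12.
A character is irreducible iff <chi, chi> = 1, so this representation is reducible.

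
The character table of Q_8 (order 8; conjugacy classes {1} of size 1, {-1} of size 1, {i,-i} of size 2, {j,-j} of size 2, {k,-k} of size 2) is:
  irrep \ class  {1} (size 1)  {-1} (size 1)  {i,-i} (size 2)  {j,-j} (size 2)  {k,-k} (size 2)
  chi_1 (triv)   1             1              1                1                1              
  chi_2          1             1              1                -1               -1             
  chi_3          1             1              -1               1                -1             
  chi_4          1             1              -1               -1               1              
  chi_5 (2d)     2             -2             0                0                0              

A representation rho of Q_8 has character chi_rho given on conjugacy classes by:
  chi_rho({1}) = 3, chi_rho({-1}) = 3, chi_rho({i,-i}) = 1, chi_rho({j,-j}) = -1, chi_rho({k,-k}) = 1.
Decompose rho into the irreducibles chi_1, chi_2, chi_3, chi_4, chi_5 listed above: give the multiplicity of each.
Multiplicities: chi_1: 1, chi_2: 1, chi_3: 0, chi_4: 1, chi_5: 0.

Details: Use <chi_rho, chi> = (1/|G|) sum_C |C| * chi_rho(C) * conj(chi(C)) with |G| = 8 for each irreducible chi in the table:
  <chi_rho, chi_1> = (1/8)[1*(3)*conj(1) + 1*(3)*conj(1) + 2*(1)*conj(1) + 2*(-1)*conj(1) + 2*(1)*conj(1)]
      = (1/8)[(3) + (3) + (2) + (-2) + (2)] = 8/8 = 1
  <chi_rho, chi_2> = (1/8)[1*(3)*conj(1) + 1*(3)*conj(1) + 2*(1)*conj(1) + 2*(-1)*conj(-1) + 2*(1)*conj(-1)]
      = (1/8)[(3) + (3) + (2) + (2) + (-2)] = 8/8 = 1
  <chi_rho, chi_3> = (1/8)[1*(3)*conj(1) + 1*(3)*conj(1) + 2*(1)*conj(-1) + 2*(-1)*conj(1) + 2*(1)*conj(-1)]
      = (1/8)[(3) + (3) + (-2) + (-2) + (-2)] = 0/8 = 0
  <chi_rho, chi_4> = (1/8)[1*(3)*conj(1) + 1*(3)*conj(1) + 2*(1)*conj(-1) + 2*(-1)*conj(-1) + 2*(1)*conj(1)]
      = (1/8)[(3) + (3) + (-2) + (2) + (2)] = 8/8 = 1
  <chi_rho, chi_5> = (1/8)[1*(3)*conj(2) + 1*(3)*conj(-2) + 2*(1)*conj(0) + 2*(-1)*conj(0) + 2*(1)*conj(0)]
      = (1/8)[(6) + (-6) + (0) + (0) + (0)] = 0/8 = 0
Dimension check: dim(rho) = sum (mult * dim) = 1*1 + 1*1 + 0*1 + 1*1 + 0*2 = 3 = chi_rho(e) = 3.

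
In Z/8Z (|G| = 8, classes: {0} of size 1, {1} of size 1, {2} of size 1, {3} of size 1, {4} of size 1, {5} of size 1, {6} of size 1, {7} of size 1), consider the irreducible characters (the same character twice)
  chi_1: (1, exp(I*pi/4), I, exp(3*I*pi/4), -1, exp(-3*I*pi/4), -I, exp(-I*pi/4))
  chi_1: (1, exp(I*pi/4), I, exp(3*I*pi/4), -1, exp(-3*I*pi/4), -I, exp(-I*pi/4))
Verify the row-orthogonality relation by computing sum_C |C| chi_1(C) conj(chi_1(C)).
Sum = 8 = |G| = 8; so <chi_1, chi_1> = 1 (norm-1 confirms irreducibility).

Solution. Compute term by term over conjugacy classes (|C| * chi_1(C) * conj(chi_1(C))):
  1*(1)*conj(1) + 1*(exp(I*pi/4))*conj(exp(I*pi/4)) + 1*(I)*conj(I) + 1*(exp(3*I*pi/4))*conj(exp(3*I*pi/4)) + 1*(-1)*conj(-1) + 1*(exp(-3*I*pi/4))*conj(exp(-3*I*pi/4)) + 1*(-I)*conj(-I) + 1*(exp(-I*pi/4))*conj(exp(-I*pi/4))
  = (1) + (1) + (1) + (1) + (1) + (1) + (1) + (1)
  = 8.
(Exp terms are combined using exp(i*s)*conj(exp(i*t)) = exp(i*(s-t)), and sums of them are collapsed using the identity that for every m > 1 the m distinct m-th roots of unity sum to 0, e.g. 1 + exp(2*I*pi/3) + exp(-2*I*pi/3) = 0.)
Dividing by |G| = 8 gives 8/8 = 1, matching the row-orthogonality relation <chi_1, chi_1> = [chi_1 = chi_1].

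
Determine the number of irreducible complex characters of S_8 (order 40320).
22

Details: The number of irreducible complex representations of a finite group equals its number of conjugacy classes. Conjugacy classes in S_8 correspond to cycle types, i.e. partitions of 8; there are p(8) = 22 of them, so S_8 (order 40320) has exactly 22 irreducible complex representations.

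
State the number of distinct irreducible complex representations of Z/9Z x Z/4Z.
36

Details: The number of irreducible complex representations of a finite group equals its number of conjugacy classes. Z/9Z x Z/4Z is abelian of order 36, so every element is its own conjugacy class: 36 classes, so Z/9Z x Z/4Z (order 36) has exactly 36 irreducible complex representations.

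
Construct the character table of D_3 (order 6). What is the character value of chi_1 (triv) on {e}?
Conjugacy classes: {e} of size 1, {r^1, r^2} of size 2, {s, sr, ..., sr^2} of size 3.
Character table:
  irrep \ class              {e} (size 1)  {r^1, r^2} (size 2)  {s, sr, ..., sr^2} (size 3)
  chi_1 (triv)               1             1                    1                          
  chi_2 (sign: r->1, s->-1)  1             1                    -1                         
  chi_3 (2d, j=1)            2             -1                   0                          

Spot check: chi_1 (triv) on {e} = 1.

Details: D_3 has order 2*3 = 6 with 3 conjugacy classes, hence 3 irreducibles. Sum of squared dims 1 + 1 + 4 = 6 = |G|. Linear characters come from the abelianisation; the 2-dimensional irreps have character r^k -> 2*cos(2*pi*j*k/3), reflections -> 0.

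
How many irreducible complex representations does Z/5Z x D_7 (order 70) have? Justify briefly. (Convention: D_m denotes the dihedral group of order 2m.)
25

Explanation: The number of irreducible complex representations of a finite group equals its number of conjugacy classes. For a direct product, #classes(G x H) = #classes(G) * #classes(H). Z/5Z has 5 classes (abelian), D_7 has 5 classes, so 5 * 5 = 25, so Z/5Z x D_7 (order 70) has exactly 25 irreducible complex representations.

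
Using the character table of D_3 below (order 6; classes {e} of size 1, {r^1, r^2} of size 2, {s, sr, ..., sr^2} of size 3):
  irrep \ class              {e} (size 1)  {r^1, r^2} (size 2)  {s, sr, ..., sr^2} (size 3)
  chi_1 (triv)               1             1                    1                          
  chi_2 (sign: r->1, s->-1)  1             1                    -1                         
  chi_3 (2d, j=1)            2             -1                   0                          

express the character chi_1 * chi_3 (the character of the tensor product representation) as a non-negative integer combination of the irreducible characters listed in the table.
chi_1 tensor chi_3 = chi_3 (all other irreducibles have multiplicity 0).

Explanation: The character of a tensor product is the pointwise product (chi_1 * chi_3)(C) = chi_1(C) * chi_3(C):
  {e}: (1)*(2), {r^1, r^2}: (1)*(-1), {s, sr, ..., sr^2}: (1)*(0)
so (chi_1 * chi_3) takes values
  {e} -> 2, {r^1, r^2} -> -1, {s, sr, ..., sr^2} -> 0.
Now take the inner product of this character with each irreducible chi from the table, <chi_1*chi_3, chi> = (1/6) sum_C |C| (chi_1*chi_3)(C) conj(chi(C)):
  <chi_1*chi_3, chi_1> = (1/6)[1*(2)*conj(1) + 2*(-1)*conj(1) + 3*(0)*conj(1)]
      = (1/6)[(2) + (-2) + (0)] = 0/6 = 0
  <chi_1*chi_3, chi_2> = (1/6)[1*(2)*conj(1) + 2*(-1)*conj(1) + 3*(0)*conj(-1)]
      = (1/6)[(2) + (-2) + (0)] = 0/6 = 0
  <chi_1*chi_3, chi_3> = (1/6)[1*(2)*conj(2) + 2*(-1)*conj(-1) + 3*(0)*conj(0)]
      = (1/6)[(4) + (2) + (0)] = 6/6 = 1
Hence the multiplicities are chi_3: 1. Dimension check: dim(chi_1)*dim(chi_3) = 1*2 = 2 and sum (mult * dim) = 1*2 = 2.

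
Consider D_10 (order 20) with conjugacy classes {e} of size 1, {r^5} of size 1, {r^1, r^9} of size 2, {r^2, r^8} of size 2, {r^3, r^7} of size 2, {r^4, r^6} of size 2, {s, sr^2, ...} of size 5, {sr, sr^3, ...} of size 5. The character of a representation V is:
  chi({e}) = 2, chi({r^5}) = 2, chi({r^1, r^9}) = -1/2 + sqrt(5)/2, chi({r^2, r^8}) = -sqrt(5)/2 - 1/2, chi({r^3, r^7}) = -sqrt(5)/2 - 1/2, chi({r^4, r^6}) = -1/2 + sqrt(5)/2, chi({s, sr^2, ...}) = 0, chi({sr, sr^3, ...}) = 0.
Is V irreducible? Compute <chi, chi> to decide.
Irreducible: <chi, chi> = 1.

Why: <chi, chi> = (1/|G|) sum_C |C| * |chi(C)|^2 = (1/20)[1*|2|^2 + 1*|2|^2 + 2*|-1/2 + sqrt(5)/2|^2 + 2*|-sqrt(5)/2 - 1/2|^2 + 2*|-sqrt(5)/2 - 1/2|^2 + 2*|-1/2 + sqrt(5)/2|^2 + 5*|0|^2 + 5*|0|^2]
  = (1/20)[(4) + (4) + (3 - sqrt(5)) + (sqrt(5) + 3) + (sqrt(5) + 3) + (3 - sqrt(5)) + (0) + (0)] = 20/20 = 1.
A character is irreducible iff <chi, chi> = 1, so this representation is irreducible.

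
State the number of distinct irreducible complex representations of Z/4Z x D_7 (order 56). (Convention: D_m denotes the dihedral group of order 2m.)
20

Derivation: The number of irreducible complex representations of a finite group equals its number of conjugacy classes. For a direct product, #classes(G x H) = #classes(G) * #classes(H). Z/4Z has 4 classes (abelian), D_7 has 5 classes, so 4 * 5 = 20, so Z/4Z x D_7 (order 56) has exactly 20 irreducible complex representations.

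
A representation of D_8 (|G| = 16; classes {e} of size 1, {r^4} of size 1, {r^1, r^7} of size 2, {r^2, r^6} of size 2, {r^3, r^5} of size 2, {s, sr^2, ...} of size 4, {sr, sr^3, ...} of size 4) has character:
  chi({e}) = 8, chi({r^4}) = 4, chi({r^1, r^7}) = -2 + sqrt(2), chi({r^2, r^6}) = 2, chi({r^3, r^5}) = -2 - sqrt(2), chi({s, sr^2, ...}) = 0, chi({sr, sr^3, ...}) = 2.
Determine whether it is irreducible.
Not irreducible (reducible): <chi, chi> = 8 > 1.

Justification: <chi, chi> = (1/|G|) sum_C |C| * |chi(C)|^2 = (1/16)[1*|8|^2 + 1*|4|^2 + 2*|-2 + sqrt(2)|^2 + 2*|2|^2 + 2*|-2 - sqrt(2)|^2 + 4*|0|^2 + 4*|2|^2]
  = (1/16)[(64) + (16) + (12 - 8*sqrt(2)) + (8) + (8*sqrt(2) + 12) + (0) + (16)] = 128/16 = 8.
A character is irreducible iff <chi, chi> = 1, so this representation is reducible.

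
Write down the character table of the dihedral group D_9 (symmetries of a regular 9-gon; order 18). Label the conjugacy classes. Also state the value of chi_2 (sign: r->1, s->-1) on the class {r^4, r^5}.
Conjugacy classes: {e} of size 1, {r^1, r^8} of size 2, {r^2, r^7} of size 2, {r^3, r^6} of size 2, {r^4, r^5} of size 2, {s, sr, ..., sr^8} of size 9.
Character table:
  irrep \ class              {e} (size 1)  {r^1, r^8} (size 2)  {r^2, r^7} (size 2)  {r^3, r^6} (size 2)  {r^4, r^5} (size 2)  {s, sr, ..., sr^8} (size 9)
  chi_1 (triv)               1             1                    1                    1                    1                    1                          
  chi_2 (sign: r->1, s->-1)  1             1                    1                    1                    1                    -1                         
  chi_3 (2d, j=1)            2             2*cos(2*pi/9)        2*cos(4*pi/9)        -1                   -2*cos(pi/9)         0                          
  chi_4 (2d, j=2)            2             2*cos(4*pi/9)        -2*cos(pi/9)         -1                   2*cos(2*pi/9)        0                          
  chi_5 (2d, j=3)            2             -1                   -1                   2                    -1                   0                          
  chi_6 (2d, j=4)            2             -2*cos(pi/9)         2*cos(2*pi/9)        -1                   2*cos(4*pi/9)        0                          

Spot check: chi_2 (sign: r->1, s->-1) on {r^4, r^5} = 1.

D_9 has order 2*9 = 18 with 6 conjugacy classes, hence 6 irreducibles. Sum of squared dims 1 + 1 + 4 + 4 + 4 + 4 = 18 = |G|. Linear characters come from the abelianisation; the 2-dimensional irreps have character r^k -> 2*cos(2*pi*j*k/9), reflections -> 0.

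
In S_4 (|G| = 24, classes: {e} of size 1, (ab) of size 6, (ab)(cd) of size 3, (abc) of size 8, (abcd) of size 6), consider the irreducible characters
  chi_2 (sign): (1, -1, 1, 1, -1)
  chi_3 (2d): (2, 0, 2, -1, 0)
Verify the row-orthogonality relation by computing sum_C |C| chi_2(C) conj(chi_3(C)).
Sum = 0; so <chi_2, chi_3> = 0 (distinct irreducibles are orthogonal).

Explanation: Compute term by term over conjugacy classes (|C| * chi_2(C) * conj(chi_3(C))):
  1*(1)*conj(2) + 6*(-1)*conj(0) + 3*(1)*conj(2) + 8*(1)*conj(-1) + 6*(-1)*conj(0)
  = (2) + (0) + (6) + (-8) + (0)
  = 0.
Dividing by |G| = 24 gives 0/24 = 0, matching the row-orthogonality relation <chi_2, chi_3> = [chi_2 = chi_3].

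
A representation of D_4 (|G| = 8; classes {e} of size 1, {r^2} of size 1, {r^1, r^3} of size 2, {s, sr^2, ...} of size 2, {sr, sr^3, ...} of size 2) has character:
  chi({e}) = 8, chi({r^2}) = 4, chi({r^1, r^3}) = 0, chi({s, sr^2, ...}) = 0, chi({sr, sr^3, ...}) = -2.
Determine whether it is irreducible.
Not irreducible (reducible): <chi, chi> = 11 > 1.

Why: <chi, chi> = (1/|G|) sum_C |C| * |chi(C)|^2 = (1/8)[1*|8|^2 + 1*|4|^2 + 2*|0|^2 + 2*|0|^2 + 2*|-2|^2]
  = (1/8)[(64) + (16) + (0) + (0) + (8)] = 88/8 = 11.
A character is irreducible iff <chi, chi> = 1, so this representation is reducible.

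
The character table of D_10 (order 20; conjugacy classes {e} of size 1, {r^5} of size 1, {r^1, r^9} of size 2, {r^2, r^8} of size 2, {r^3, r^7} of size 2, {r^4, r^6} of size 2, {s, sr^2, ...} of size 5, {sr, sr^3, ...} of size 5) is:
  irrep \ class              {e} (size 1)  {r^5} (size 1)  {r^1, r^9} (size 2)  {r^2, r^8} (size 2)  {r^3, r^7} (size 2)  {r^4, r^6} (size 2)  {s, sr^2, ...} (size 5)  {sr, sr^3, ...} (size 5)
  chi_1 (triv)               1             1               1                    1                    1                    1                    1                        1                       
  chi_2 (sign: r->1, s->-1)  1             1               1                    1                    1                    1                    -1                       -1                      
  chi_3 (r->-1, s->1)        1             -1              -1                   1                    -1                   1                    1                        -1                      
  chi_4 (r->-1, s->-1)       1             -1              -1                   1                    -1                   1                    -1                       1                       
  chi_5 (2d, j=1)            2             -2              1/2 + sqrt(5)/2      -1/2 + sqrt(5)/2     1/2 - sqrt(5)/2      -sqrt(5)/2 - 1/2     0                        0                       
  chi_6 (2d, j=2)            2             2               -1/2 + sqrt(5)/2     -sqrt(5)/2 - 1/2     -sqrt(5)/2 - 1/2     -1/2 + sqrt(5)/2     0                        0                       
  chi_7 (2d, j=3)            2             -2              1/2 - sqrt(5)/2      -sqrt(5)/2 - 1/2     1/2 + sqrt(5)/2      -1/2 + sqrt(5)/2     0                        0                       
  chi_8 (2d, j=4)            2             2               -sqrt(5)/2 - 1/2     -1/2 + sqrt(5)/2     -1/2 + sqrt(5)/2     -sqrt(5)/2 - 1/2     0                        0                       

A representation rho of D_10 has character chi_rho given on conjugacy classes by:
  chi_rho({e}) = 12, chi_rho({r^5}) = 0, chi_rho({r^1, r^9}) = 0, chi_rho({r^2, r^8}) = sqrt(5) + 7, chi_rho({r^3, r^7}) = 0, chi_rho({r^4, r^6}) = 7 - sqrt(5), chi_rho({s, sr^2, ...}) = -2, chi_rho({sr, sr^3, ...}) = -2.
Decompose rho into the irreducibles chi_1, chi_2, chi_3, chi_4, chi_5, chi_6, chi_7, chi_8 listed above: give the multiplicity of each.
Multiplicities: chi_1: 1, chi_2: 3, chi_3: 2, chi_4: 2, chi_5: 1, chi_6: 0, chi_7: 0, chi_8: 1.

Explanation: Use <chi_rho, chi> = (1/|G|) sum_C |C| * chi_rho(C) * conj(chi(C)) with |G| = 20 for each irreducible chi in the table:
  <chi_rho, chi_1> = (1/20)[1*(12)*conj(1) + 1*(0)*conj(1) + 2*(0)*conj(1) + 2*(sqrt(5) + 7)*conj(1) + 2*(0)*conj(1) + 2*(7 - sqrt(5))*conj(1) + 5*(-2)*conj(1) + 5*(-2)*conj(1)]
      = (1/20)[(12) + (0) + (0) + (2*sqrt(5) + 14) + (0) + (14 - 2*sqrt(5)) + (-10) + (-10)] = 20/20 = 1
  <chi_rho, chi_2> = (1/20)[1*(12)*conj(1) + 1*(0)*conj(1) + 2*(0)*conj(1) + 2*(sqrt(5) + 7)*conj(1) + 2*(0)*conj(1) + 2*(7 - sqrt(5))*conj(1) + 5*(-2)*conj(-1) + 5*(-2)*conj(-1)]
      = (1/20)[(12) + (0) + (0) + (2*sqrt(5) + 14) + (0) + (14 - 2*sqrt(5)) + (10) + (10)] = 60/20 = 3
  <chi_rho, chi_3> = (1/20)[1*(12)*conj(1) + 1*(0)*conj(-1) + 2*(0)*conj(-1) + 2*(sqrt(5) + 7)*conj(1) + 2*(0)*conj(-1) + 2*(7 - sqrt(5))*conj(1) + 5*(-2)*conj(1) + 5*(-2)*conj(-1)]
      = (1/20)[(12) + (0) + (0) + (2*sqrt(5) + 14) + (0) + (14 - 2*sqrt(5)) + (-10) + (10)] = 40/20 = 2
  <chi_rho, chi_4> = (1/20)[1*(12)*conj(1) + 1*(0)*conj(-1) + 2*(0)*conj(-1) + 2*(sqrt(5) + 7)*conj(1) + 2*(0)*conj(-1) + 2*(7 - sqrt(5))*conj(1) + 5*(-2)*conj(-1) + 5*(-2)*conj(1)]
      = (1/20)[(12) + (0) + (0) + (2*sqrt(5) + 14) + (0) + (14 - 2*sqrt(5)) + (10) + (-10)] = 40/20 = 2
  <chi_rho, chi_5> = (1/20)[1*(12)*conj(2) + 1*(0)*conj(-2) + 2*(0)*conj(1/2 + sqrt(5)/2) + 2*(sqrt(5) + 7)*conj(-1/2 + sqrt(5)/2) + 2*(0)*conj(1/2 - sqrt(5)/2) + 2*(7 - sqrt(5))*conj(-sqrt(5)/2 - 1/2) + 5*(-2)*conj(0) + 5*(-2)*conj(0)]
      = (1/20)[(24) + (0) + (0) + (-2 + 6*sqrt(5)) + (0) + (-6*sqrt(5) - 2) + (0) + (0)] = 20/20 = 1
  <chi_rho, chi_6> = (1/20)[1*(12)*conj(2) + 1*(0)*conj(2) + 2*(0)*conj(-1/2 + sqrt(5)/2) + 2*(sqrt(5) + 7)*conj(-sqrt(5)/2 - 1/2) + 2*(0)*conj(-sqrt(5)/2 - 1/2) + 2*(7 - sqrt(5))*conj(-1/2 + sqrt(5)/2) + 5*(-2)*conj(0) + 5*(-2)*conj(0)]
      = (1/20)[(24) + (0) + (0) + (-8*sqrt(5) - 12) + (0) + (-12 + 8*sqrt(5)) + (0) + (0)] = 0/20 = 0
  <chi_rho, chi_7> = (1/20)[1*(12)*conj(2) + 1*(0)*conj(-2) + 2*(0)*conj(1/2 - sqrt(5)/2) + 2*(sqrt(5) + 7)*conj(-sqrt(5)/2 - 1/2) + 2*(0)*conj(1/2 + sqrt(5)/2) + 2*(7 - sqrt(5))*conj(-1/2 + sqrt(5)/2) + 5*(-2)*conj(0) + 5*(-2)*conj(0)]
      = (1/20)[(24) + (0) + (0) + (-8*sqrt(5) - 12) + (0) + (-12 + 8*sqrt(5)) + (0) + (0)] = 0/20 = 0
  <chi_rho, chi_8> = (1/20)[1*(12)*conj(2) + 1*(0)*conj(2) + 2*(0)*conj(-sqrt(5)/2 - 1/2) + 2*(sqrt(5) + 7)*conj(-1/2 + sqrt(5)/2) + 2*(0)*conj(-1/2 + sqrt(5)/2) + 2*(7 - sqrt(5))*conj(-sqrt(5)/2 - 1/2) + 5*(-2)*conj(0) + 5*(-2)*conj(0)]
      = (1/20)[(24) + (0) + (0) + (-2 + 6*sqrt(5)) + (0) + (-6*sqrt(5) - 2) + (0) + (0)] = 20/20 = 1
Dimension check: dim(rho) = sum (mult * dim) = 1*1 + 3*1 + 2*1 + 2*1 + 1*2 + 0*2 + 0*2 + 1*2 = 12 = chi_rho(e) = 12.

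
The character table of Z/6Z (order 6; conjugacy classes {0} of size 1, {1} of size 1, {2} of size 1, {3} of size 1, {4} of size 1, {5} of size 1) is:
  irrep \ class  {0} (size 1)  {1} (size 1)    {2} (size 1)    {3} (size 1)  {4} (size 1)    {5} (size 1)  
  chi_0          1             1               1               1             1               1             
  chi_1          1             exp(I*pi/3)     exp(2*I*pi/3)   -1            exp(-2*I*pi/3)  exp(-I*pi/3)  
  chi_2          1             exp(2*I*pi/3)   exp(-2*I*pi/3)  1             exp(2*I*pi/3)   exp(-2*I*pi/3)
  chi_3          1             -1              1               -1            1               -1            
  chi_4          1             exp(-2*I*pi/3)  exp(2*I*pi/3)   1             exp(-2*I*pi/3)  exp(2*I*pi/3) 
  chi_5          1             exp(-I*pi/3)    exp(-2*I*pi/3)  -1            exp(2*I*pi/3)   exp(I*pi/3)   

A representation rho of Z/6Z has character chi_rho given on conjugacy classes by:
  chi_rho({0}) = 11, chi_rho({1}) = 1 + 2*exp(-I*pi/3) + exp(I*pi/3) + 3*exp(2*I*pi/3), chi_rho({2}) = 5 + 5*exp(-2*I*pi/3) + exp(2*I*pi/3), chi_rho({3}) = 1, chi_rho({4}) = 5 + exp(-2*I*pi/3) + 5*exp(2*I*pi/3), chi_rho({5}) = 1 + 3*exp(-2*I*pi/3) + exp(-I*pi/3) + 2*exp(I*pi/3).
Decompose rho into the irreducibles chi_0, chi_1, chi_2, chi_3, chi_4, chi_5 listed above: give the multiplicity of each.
Multiplicities: chi_0: 3, chi_1: 1, chi_2: 3, chi_3: 2, chi_4: 0, chi_5: 2.

Derivation: Use <chi_rho, chi> = (1/|G|) sum_C |C| * chi_rho(C) * conj(chi(C)) with |G| = 6 for each irreducible chi in the table:
  <chi_rho, chi_0> = (1/6)[1*(11)*conj(1) + 1*(1 + 2*exp(-I*pi/3) + exp(I*pi/3) + 3*exp(2*I*pi/3))*conj(1) + 1*(5 + 5*exp(-2*I*pi/3) + exp(2*I*pi/3))*conj(1) + 1*(1)*conj(1) + 1*(5 + exp(-2*I*pi/3) + 5*exp(2*I*pi/3))*conj(1) + 1*(1 + 3*exp(-2*I*pi/3) + exp(-I*pi/3) + 2*exp(I*pi/3))*conj(1)]
      = (1/6)[(11) + (1 + 2*exp(-I*pi/3) + exp(I*pi/3) + 3*exp(2*I*pi/3)) + (5 + 5*exp(-2*I*pi/3) + exp(2*I*pi/3)) + (1) + (5 + exp(-2*I*pi/3) + 5*exp(2*I*pi/3)) + (1 + 3*exp(-2*I*pi/3) + exp(-I*pi/3) + 2*exp(I*pi/3))] = 18/6 = 3
  <chi_rho, chi_1> = (1/6)[1*(11)*conj(1) + 1*(1 + 2*exp(-I*pi/3) + exp(I*pi/3) + 3*exp(2*I*pi/3))*conj(exp(I*pi/3)) + 1*(5 + 5*exp(-2*I*pi/3) + exp(2*I*pi/3))*conj(exp(2*I*pi/3)) + 1*(1)*conj(-1) + 1*(5 + exp(-2*I*pi/3) + 5*exp(2*I*pi/3))*conj(exp(-2*I*pi/3)) + 1*(1 + 3*exp(-2*I*pi/3) + exp(-I*pi/3) + 2*exp(I*pi/3))*conj(exp(-I*pi/3))]
      = (1/6)[(11) + (2) + (-4) + (-1) + (-4) + (2)] = 6/6 = 1
  <chi_rho, chi_2> = (1/6)[1*(11)*conj(1) + 1*(1 + 2*exp(-I*pi/3) + exp(I*pi/3) + 3*exp(2*I*pi/3))*conj(exp(2*I*pi/3)) + 1*(5 + 5*exp(-2*I*pi/3) + exp(2*I*pi/3))*conj(exp(-2*I*pi/3)) + 1*(1)*conj(1) + 1*(5 + exp(-2*I*pi/3) + 5*exp(2*I*pi/3))*conj(exp(2*I*pi/3)) + 1*(1 + 3*exp(-2*I*pi/3) + exp(-I*pi/3) + 2*exp(I*pi/3))*conj(exp(-2*I*pi/3))]
      = (1/6)[(11) + (1 + exp(-2*I*pi/3) + exp(-I*pi/3)) + (5 + exp(-2*I*pi/3) + 5*exp(2*I*pi/3)) + (1) + (5 + 5*exp(-2*I*pi/3) + exp(2*I*pi/3)) + (1 + exp(2*I*pi/3) + exp(I*pi/3))] = 18/6 = 3
  <chi_rho, chi_3> = (1/6)[1*(11)*conj(1) + 1*(1 + 2*exp(-I*pi/3) + exp(I*pi/3) + 3*exp(2*I*pi/3))*conj(-1) + 1*(5 + 5*exp(-2*I*pi/3) + exp(2*I*pi/3))*conj(1) + 1*(1)*conj(-1) + 1*(5 + exp(-2*I*pi/3) + 5*exp(2*I*pi/3))*conj(1) + 1*(1 + 3*exp(-2*I*pi/3) + exp(-I*pi/3) + 2*exp(I*pi/3))*conj(-1)]
      = (1/6)[(11) + (-1 - 3*exp(2*I*pi/3) - exp(I*pi/3) - 2*exp(-I*pi/3)) + (5 + 5*exp(-2*I*pi/3) + exp(2*I*pi/3)) + (-1) + (5 + exp(-2*I*pi/3) + 5*exp(2*I*pi/3)) + (-1 - 2*exp(I*pi/3) - exp(-I*pi/3) - 3*exp(-2*I*pi/3))] = 12/6 = 2
  <chi_rho, chi_4> = (1/6)[1*(11)*conj(1) + 1*(1 + 2*exp(-I*pi/3) + exp(I*pi/3) + 3*exp(2*I*pi/3))*conj(exp(-2*I*pi/3)) + 1*(5 + 5*exp(-2*I*pi/3) + exp(2*I*pi/3))*conj(exp(2*I*pi/3)) + 1*(1)*conj(1) + 1*(5 + exp(-2*I*pi/3) + 5*exp(2*I*pi/3))*conj(exp(-2*I*pi/3)) + 1*(1 + 3*exp(-2*I*pi/3) + exp(-I*pi/3) + 2*exp(I*pi/3))*conj(exp(2*I*pi/3))]
      = (1/6)[(11) + (-2) + (-4) + (1) + (-4) + (-2)] = 0/6 = 0
  <chi_rho, chi_5> = (1/6)[1*(11)*conj(1) + 1*(1 + 2*exp(-I*pi/3) + exp(I*pi/3) + 3*exp(2*I*pi/3))*conj(exp(-I*pi/3)) + 1*(5 + 5*exp(-2*I*pi/3) + exp(2*I*pi/3))*conj(exp(-2*I*pi/3)) + 1*(1)*conj(-1) + 1*(5 + exp(-2*I*pi/3) + 5*exp(2*I*pi/3))*conj(exp(2*I*pi/3)) + 1*(1 + 3*exp(-2*I*pi/3) + exp(-I*pi/3) + 2*exp(I*pi/3))*conj(exp(I*pi/3))]
      = (1/6)[(11) + (-1 + exp(2*I*pi/3) + exp(I*pi/3)) + (5 + exp(-2*I*pi/3) + 5*exp(2*I*pi/3)) + (-1) + (5 + 5*exp(-2*I*pi/3) + exp(2*I*pi/3)) + (-1 + exp(-2*I*pi/3) + exp(-I*pi/3))] = 12/6 = 2
(Exp terms are combined using exp(i*s)*conj(exp(i*t)) = exp(i*(s-t)), and sums of them are collapsed using the identity that for every m > 1 the m distinct m-th roots of unity sum to 0, e.g. 1 + exp(2*I*pi/3) + exp(-2*I*pi/3) = 0.)
Dimension check: dim(rho) = sum (mult * dim) = 3*1 + 1*1 + 3*1 + 2*1 + 0*1 + 2*1 = 11 = chi_rho(e) = 11.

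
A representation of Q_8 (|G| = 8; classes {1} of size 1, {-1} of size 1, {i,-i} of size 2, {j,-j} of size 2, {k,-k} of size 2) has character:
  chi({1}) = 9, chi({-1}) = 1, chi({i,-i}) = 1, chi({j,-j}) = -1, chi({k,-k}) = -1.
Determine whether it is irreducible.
Not irreducible (reducible): <chi, chi> = 11 > 1.

Why: <chi, chi> = (1/|G|) sum_C |C| * |chi(C)|^2 = (1/8)[1*|9|^2 + 1*|1|^2 + 2*|1|^2 + 2*|-1|^2 + 2*|-1|^2]
  = (1/8)[(81) + (1) + (2) + (2) + (2)] = 88/8 = 11.
A character is irreducible iff <chi, chi> = 1, so this representation is reducible.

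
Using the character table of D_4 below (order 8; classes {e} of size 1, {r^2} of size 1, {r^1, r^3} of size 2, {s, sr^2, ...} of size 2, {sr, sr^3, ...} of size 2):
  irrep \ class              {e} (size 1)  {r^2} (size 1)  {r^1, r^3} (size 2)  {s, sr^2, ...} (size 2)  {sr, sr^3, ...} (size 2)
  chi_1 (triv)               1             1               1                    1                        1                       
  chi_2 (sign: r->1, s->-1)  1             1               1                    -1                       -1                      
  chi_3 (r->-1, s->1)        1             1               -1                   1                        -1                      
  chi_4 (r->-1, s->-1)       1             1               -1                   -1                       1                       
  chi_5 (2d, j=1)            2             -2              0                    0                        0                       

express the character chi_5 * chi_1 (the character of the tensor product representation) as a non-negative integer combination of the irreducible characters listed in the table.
chi_5 tensor chi_1 = chi_5 (all other irreducibles have multiplicity 0).

Why: The character of a tensor product is the pointwise product (chi_5 * chi_1)(C) = chi_5(C) * chi_1(C):
  {e}: (2)*(1), {r^2}: (-2)*(1), {r^1, r^3}: (0)*(1), {s, sr^2, ...}: (0)*(1), {sr, sr^3, ...}: (0)*(1)
so (chi_5 * chi_1) takes values
  {e} -> 2, {r^2} -> -2, {r^1, r^3} -> 0, {s, sr^2, ...} -> 0, {sr, sr^3, ...} -> 0.
Now take the inner product of this character with each irreducible chi from the table, <chi_5*chi_1, chi> = (1/8) sum_C |C| (chi_5*chi_1)(C) conj(chi(C)):
  <chi_5*chi_1, chi_1> = (1/8)[1*(2)*conj(1) + 1*(-2)*conj(1) + 2*(0)*conj(1) + 2*(0)*conj(1) + 2*(0)*conj(1)]
      = (1/8)[(2) + (-2) + (0) + (0) + (0)] = 0/8 = 0
  <chi_5*chi_1, chi_2> = (1/8)[1*(2)*conj(1) + 1*(-2)*conj(1) + 2*(0)*conj(1) + 2*(0)*conj(-1) + 2*(0)*conj(-1)]
      = (1/8)[(2) + (-2) + (0) + (0) + (0)] = 0/8 = 0
  <chi_5*chi_1, chi_3> = (1/8)[1*(2)*conj(1) + 1*(-2)*conj(1) + 2*(0)*conj(-1) + 2*(0)*conj(1) + 2*(0)*conj(-1)]
      = (1/8)[(2) + (-2) + (0) + (0) + (0)] = 0/8 = 0
  <chi_5*chi_1, chi_4> = (1/8)[1*(2)*conj(1) + 1*(-2)*conj(1) + 2*(0)*conj(-1) + 2*(0)*conj(-1) + 2*(0)*conj(1)]
      = (1/8)[(2) + (-2) + (0) + (0) + (0)] = 0/8 = 0
  <chi_5*chi_1, chi_5> = (1/8)[1*(2)*conj(2) + 1*(-2)*conj(-2) + 2*(0)*conj(0) + 2*(0)*conj(0) + 2*(0)*conj(0)]
      = (1/8)[(4) + (4) + (0) + (0) + (0)] = 8/8 = 1
Hence the multiplicities are chi_5: 1. Dimension check: dim(chi_5)*dim(chi_1) = 2*1 = 2 and sum (mult * dim) = 1*2 = 2.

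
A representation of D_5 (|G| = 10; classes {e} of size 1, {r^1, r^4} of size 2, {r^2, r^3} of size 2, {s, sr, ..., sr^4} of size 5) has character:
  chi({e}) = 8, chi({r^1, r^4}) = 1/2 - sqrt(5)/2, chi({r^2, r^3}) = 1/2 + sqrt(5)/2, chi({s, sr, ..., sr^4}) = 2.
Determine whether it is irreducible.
Not irreducible (reducible): <chi, chi> = 9 > 1.

Solution. <chi, chi> = (1/|G|) sum_C |C| * |chi(C)|^2 = (1/10)[1*|8|^2 + 2*|1/2 - sqrt(5)/2|^2 + 2*|1/2 + sqrt(5)/2|^2 + 5*|2|^2]
  = (1/10)[(64) + (3 - sqrt(5)) + (sqrt(5) + 3) + (20)] = 90/10 = 9.
A character is irreducible iff <chi, chi> = 1, so this representation is reducible.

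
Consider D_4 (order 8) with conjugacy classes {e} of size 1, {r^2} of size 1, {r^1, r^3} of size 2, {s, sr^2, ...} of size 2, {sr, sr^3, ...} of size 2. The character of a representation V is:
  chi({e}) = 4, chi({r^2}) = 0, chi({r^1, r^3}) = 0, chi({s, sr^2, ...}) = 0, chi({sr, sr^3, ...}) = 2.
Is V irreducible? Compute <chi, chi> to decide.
Not irreducible (reducible): <chi, chi> = 3 > 1.

Reasoning: <chi, chi> = (1/|G|) sum_C |C| * |chi(C)|^2 = (1/8)[1*|4|^2 + 1*|0|^2 + 2*|0|^2 + 2*|0|^2 + 2*|2|^2]
  = (1/8)[(16) + (0) + (0) + (0) + (8)] = 24/8 = 3.
A character is irreducible iff <chi, chi> = 1, so this representation is reducible.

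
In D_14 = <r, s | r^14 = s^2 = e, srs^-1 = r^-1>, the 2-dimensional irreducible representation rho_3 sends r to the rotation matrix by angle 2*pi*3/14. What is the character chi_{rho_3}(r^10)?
chi_{rho_3}(r^10) = 2*cos(2*pi*3*10/14) = 2*cos(30*pi/7)

Justification: rho_3(r^10) is rotation by angle 2*pi*3*10/14, whose trace is 2*cos(2*pi*3*10/14) = 2*cos(30*pi/7).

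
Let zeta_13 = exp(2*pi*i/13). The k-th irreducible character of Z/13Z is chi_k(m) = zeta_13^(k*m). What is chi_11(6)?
chi_11(6) = zeta_13^66 = exp(2*I*pi/13)

Solution. chi_11(6) = zeta_13^(11*6) = zeta_13^66. Since zeta_13^13 = 1, this equals zeta_13^1 = exp(2*pi*i*1/13) = exp(2*I*pi/13).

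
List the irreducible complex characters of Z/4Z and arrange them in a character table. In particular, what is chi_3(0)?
Character table of Z/4Z (irreps indexed chi_0,...,chi_3 with chi_k(m) = zeta_4^(k*m), zeta_4 = exp(2*pi*i/4)):
  irrep \ class  {0} (size 1)  {1} (size 1)  {2} (size 1)  {3} (size 1)
  chi_0          1             1             1             1           
  chi_1          1             I             -1            -I          
  chi_2          1             -1            1             -1          
  chi_3          1             -I            -1            I           

Spot check: chi_3(0) = zeta_4^(3*0) = zeta_4^0 = 1.

Solution. Z/4Z is abelian, so all 4 irreducible complex representations are 1-dimensional. They are given by chi_k(m) = zeta_4^(k*m) for k = 0,...,3. Row orthogonality: sum_m chi_k(m) conj(chi_l(m)) = 4 * [k = l].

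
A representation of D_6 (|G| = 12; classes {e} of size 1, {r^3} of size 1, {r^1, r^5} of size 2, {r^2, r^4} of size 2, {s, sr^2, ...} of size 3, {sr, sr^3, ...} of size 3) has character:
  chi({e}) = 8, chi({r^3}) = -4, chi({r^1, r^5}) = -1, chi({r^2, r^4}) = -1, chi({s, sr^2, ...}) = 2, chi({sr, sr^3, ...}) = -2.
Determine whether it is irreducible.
Not irreducible (reducible): <chi, chi> = 9 > 1.

Working: <chi, chi> = (1/|G|) sum_C |C| * |chi(C)|^2 = (1/12)[1*|8|^2 + 1*|-4|^2 + 2*|-1|^2 + 2*|-1|^2 + 3*|2|^2 + 3*|-2|^2]
  = (1/12)[(64) + (16) + (2) + (2) + (12) + (12)] = 108/12 = 9.
A character is irreducible iff <chi, chi> = 1, so this representation is reducible.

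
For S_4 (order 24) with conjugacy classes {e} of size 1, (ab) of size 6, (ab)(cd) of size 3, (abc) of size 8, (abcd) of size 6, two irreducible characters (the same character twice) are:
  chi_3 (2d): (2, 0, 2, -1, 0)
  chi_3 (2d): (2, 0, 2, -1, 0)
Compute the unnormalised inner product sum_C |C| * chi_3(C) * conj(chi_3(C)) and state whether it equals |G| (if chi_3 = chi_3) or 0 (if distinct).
Sum = 24 = |G| = 24; so <chi_3, chi_3> = 1 (norm-1 confirms irreducibility).

Reasoning: Compute term by term over conjugacy classes (|C| * chi_3(C) * conj(chi_3(C))):
  1*(2)*conj(2) + 6*(0)*conj(0) + 3*(2)*conj(2) + 8*(-1)*conj(-1) + 6*(0)*conj(0)
  = (4) + (0) + (12) + (8) + (0)
  = 24.
Dividing by |G| = 24 gives 24/24 = 1, matching the row-orthogonality relation <chi_3, chi_3> = [chi_3 = chi_3].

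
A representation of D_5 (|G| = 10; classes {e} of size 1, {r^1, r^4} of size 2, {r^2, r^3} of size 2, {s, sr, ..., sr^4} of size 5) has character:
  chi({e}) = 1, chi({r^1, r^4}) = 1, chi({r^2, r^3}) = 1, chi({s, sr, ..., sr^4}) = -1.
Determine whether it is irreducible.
Irreducible: <chi, chi> = 1.

Argument: <chi, chi> = (1/|G|) sum_C |C| * |chi(C)|^2 = (1/10)[1*|1|^2 + 2*|1|^2 + 2*|1|^2 + 5*|-1|^2]
  = (1/10)[(1) + (2) + (2) + (5)] = 10/10 = 1.
A character is irreducible iff <chi, chi> = 1, so this representation is irreducible.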